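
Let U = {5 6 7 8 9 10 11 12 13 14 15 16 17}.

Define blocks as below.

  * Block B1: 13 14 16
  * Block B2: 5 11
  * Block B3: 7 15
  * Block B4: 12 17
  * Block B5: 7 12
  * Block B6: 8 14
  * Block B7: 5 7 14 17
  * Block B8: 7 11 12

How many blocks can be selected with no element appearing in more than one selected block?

B1, B2, B3, B4 are pairwise disjoint (B1={13,14,16}; B2={5,11}; B3={7,15}; B4={12,17}).
Every remaining block overlaps one of these, and no 5 of the listed blocks are pairwise disjoint, so 4 is the maximum.

4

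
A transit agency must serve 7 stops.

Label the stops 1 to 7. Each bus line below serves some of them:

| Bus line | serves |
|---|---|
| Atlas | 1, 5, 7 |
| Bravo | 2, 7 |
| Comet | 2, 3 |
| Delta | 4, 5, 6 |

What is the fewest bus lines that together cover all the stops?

3

Atlas and Comet and Delta together: Atlas ∪ Comet ∪ Delta = {1, 2, 3, 4, 5, 6, 7} — every stop is covered.
Each bus line has at most 3 stops, and 2·3 = 6 < 7 — so at least 3 bus lines are needed, and 3 is optimal.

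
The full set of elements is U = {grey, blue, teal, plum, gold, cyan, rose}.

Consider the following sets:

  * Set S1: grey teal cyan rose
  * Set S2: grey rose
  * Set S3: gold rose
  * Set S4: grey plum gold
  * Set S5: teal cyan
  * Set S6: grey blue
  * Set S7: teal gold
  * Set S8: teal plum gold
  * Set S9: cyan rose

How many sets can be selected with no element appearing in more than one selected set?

3

S6, S8, S9 are pairwise disjoint (S6={grey,blue}; S8={teal,plum,gold}; S9={cyan,rose}).
Every remaining set overlaps one of these, and no 4 of the listed sets are pairwise disjoint, so 3 is the maximum.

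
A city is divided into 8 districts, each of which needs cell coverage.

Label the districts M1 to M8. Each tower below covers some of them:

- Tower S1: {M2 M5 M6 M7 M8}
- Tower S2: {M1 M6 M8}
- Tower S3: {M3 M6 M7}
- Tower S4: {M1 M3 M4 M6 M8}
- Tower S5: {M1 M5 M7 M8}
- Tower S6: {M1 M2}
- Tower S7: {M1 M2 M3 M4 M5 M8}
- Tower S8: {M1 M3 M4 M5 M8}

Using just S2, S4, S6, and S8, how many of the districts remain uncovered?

Union of S2, S4, S6, S8 = {M1, M2, M3, M4, M5, M6, M8}.
Not covered: M7 — 1 district.

1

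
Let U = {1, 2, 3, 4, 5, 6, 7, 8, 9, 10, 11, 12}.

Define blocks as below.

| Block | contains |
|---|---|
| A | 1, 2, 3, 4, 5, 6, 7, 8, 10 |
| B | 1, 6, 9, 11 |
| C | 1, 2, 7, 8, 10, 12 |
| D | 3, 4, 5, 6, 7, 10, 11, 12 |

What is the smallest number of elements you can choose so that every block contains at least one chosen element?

2

H = {1, 10} meets every block (each contains at least one member of H), and |H| = 2.
No single element lies in every block, so at least 2 are needed and 2 is optimal.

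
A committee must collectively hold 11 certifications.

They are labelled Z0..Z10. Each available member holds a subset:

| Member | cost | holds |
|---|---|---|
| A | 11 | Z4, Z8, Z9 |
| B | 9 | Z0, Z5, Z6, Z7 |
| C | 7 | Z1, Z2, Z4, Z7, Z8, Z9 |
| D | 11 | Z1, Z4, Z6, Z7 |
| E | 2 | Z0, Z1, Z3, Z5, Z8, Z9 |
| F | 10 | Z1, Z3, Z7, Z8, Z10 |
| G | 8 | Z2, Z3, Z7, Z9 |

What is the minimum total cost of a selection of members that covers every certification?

26

B, C, F together cover every certification (B ∪ C ∪ F = {Z0, Z1, Z2, Z3, Z4, Z5, Z6, Z7, Z8, Z9, Z10}); total cost 9 + 7 + 10 = 26.
The greedy pick E, C, B, F costs 28; no covering selection beats 26.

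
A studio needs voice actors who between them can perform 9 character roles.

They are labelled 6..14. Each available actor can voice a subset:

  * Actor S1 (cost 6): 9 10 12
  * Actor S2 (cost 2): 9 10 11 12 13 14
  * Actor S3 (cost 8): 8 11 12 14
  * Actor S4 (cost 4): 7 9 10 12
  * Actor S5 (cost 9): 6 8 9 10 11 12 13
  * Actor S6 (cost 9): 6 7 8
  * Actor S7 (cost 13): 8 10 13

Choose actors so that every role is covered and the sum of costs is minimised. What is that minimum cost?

11

S2, S6 together cover every role (S2 ∪ S6 = {6, 7, 8, 9, 10, 11, 12, 13, 14}); total cost 2 + 9 = 11.
No covering selection has total cost below 11.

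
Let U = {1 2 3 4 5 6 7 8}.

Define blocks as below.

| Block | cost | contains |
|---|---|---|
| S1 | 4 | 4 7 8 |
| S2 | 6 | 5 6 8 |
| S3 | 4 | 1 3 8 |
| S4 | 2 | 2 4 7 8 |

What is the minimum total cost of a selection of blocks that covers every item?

S2, S3, S4 together cover every item (S2 ∪ S3 ∪ S4 = {1, 2, 3, 4, 5, 6, 7, 8}); total cost 6 + 4 + 2 = 12.
No covering selection has total cost below 12.

12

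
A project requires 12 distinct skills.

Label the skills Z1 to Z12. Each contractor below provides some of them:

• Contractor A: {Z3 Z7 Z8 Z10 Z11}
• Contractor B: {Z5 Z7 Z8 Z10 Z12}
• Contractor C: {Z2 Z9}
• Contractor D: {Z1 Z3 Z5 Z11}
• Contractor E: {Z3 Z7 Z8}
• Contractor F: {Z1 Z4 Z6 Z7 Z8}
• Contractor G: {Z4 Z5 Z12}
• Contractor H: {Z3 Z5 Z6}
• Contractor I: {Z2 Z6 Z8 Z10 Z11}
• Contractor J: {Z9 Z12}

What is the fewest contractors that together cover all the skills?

A and C and F and G together: A ∪ C ∪ F ∪ G = {Z1, Z2, Z3, Z4, Z5, Z6, Z7, Z8, Z9, Z10, Z11, Z12} — every skill is covered.
No 3 of the 10 contractors cover everything (all 120 combinations miss at least one skill), so 4 is optimal.

4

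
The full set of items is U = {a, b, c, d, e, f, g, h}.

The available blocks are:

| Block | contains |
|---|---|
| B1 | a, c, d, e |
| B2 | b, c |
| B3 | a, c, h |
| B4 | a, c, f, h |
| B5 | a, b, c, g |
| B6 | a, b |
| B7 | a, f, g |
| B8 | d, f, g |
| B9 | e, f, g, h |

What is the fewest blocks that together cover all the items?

Take {B5, B8, B9}. Their union is {a, b, c, d, e, f, g, h}, which is all 8 items.
No 2 of the 9 blocks cover everything (all 36 combinations miss at least one item), so 3 is optimal.

3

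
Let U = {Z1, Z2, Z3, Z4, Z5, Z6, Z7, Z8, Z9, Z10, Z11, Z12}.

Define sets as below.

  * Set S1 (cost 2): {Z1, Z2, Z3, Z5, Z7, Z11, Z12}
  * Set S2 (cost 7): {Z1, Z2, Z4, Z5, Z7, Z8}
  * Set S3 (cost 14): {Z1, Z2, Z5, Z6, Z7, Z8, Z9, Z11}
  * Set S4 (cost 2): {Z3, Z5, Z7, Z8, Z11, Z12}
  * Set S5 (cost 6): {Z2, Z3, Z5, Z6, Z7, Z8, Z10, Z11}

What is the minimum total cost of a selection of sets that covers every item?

S2, S3, S4, S5 together cover every item (S2 ∪ S3 ∪ S4 ∪ S5 = {Z1, Z2, Z3, Z4, Z5, Z6, Z7, Z8, Z9, Z10, Z11, Z12}); total cost 7 + 14 + 2 + 6 = 29.
The greedy pick S1, S4, S5, S2, S3 costs 31; no covering selection beats 29.

29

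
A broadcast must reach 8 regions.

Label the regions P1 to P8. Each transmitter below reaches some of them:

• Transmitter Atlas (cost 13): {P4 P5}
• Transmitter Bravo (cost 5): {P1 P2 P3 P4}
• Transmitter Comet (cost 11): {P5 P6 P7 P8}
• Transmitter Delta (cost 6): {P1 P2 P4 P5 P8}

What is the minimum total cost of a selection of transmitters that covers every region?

Bravo, Comet together cover every region (Bravo ∪ Comet = {P1, P2, P3, P4, P5, P6, P7, P8}); total cost 5 + 11 = 16.
The greedy pick Delta, Bravo, Comet costs 22; no covering selection beats 16.

16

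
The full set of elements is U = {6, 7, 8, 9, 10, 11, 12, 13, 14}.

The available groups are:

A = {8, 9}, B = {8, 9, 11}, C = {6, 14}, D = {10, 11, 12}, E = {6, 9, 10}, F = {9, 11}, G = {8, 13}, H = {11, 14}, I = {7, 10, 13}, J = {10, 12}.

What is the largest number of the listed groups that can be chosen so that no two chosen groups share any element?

C, F, G, J are pairwise disjoint (C={6,14}; F={9,11}; G={8,13}; J={10,12}).
Every remaining group overlaps one of these, and no 5 of the listed groups are pairwise disjoint, so 4 is the maximum.

4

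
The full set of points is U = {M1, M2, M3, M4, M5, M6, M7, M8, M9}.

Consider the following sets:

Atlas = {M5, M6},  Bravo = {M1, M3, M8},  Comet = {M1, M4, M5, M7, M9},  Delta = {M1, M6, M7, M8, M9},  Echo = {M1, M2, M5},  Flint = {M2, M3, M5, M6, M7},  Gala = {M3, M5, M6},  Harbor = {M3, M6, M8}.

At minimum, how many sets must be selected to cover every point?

3

Comet and Delta and Flint together: Comet ∪ Delta ∪ Flint = {M1, M2, M3, M4, M5, M6, M7, M8, M9} — every point is covered.
Only Comet contains M4, so Comet is forced; the remaining 4 points need at least 2 more sets (each remaining set adds at most 3) — so at least 3 sets are needed, and 3 is optimal.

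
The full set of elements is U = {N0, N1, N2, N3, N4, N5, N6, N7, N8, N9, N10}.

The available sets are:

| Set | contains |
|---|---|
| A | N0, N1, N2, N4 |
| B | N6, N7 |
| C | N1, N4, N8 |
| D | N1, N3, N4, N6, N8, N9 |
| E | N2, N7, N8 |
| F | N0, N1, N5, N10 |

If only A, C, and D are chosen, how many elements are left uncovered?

3

Union of A, C, D = {N0, N1, N2, N3, N4, N6, N8, N9}.
Not covered: N5, N7, N10 — 3 elements.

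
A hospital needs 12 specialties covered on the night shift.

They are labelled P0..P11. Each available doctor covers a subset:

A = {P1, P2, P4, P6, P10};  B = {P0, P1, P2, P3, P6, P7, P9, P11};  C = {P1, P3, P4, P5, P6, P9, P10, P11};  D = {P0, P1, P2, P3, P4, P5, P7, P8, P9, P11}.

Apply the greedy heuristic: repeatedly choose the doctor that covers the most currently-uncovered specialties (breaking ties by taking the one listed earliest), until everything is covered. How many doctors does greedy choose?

2

Greedy: pick D (covers 10 new) → pick A (covers 2 new). Total picks: 2.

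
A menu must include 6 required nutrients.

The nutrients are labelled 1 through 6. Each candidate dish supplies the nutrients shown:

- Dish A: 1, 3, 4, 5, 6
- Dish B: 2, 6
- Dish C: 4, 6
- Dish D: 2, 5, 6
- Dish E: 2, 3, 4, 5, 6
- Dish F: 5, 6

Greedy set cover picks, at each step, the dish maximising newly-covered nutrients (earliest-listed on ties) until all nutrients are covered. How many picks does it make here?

2

Greedy: pick A (covers 5 new) → pick B (covers 1 new). Total picks: 2.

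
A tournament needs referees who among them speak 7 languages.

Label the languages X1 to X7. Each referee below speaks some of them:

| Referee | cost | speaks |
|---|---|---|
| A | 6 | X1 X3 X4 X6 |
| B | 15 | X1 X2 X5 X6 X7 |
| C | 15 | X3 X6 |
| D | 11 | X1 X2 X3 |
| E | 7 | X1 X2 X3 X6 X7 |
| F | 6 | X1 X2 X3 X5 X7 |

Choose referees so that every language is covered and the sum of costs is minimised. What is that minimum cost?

A, F together cover every language (A ∪ F = {X1, X2, X3, X4, X5, X6, X7}); total cost 6 + 6 = 12.
No covering selection has total cost below 12.

12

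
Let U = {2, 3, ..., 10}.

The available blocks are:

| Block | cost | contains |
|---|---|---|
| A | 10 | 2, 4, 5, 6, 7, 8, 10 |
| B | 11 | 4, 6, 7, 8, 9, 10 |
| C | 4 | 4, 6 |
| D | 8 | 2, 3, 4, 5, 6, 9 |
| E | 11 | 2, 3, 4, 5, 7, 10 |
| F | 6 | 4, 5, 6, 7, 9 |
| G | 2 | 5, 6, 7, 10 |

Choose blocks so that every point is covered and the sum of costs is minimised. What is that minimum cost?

18

A, D together cover every point (A ∪ D = {2, 3, 4, 5, 6, 7, 8, 9, 10}); total cost 10 + 8 = 18.
The greedy pick G, D, A costs 20; no covering selection beats 18.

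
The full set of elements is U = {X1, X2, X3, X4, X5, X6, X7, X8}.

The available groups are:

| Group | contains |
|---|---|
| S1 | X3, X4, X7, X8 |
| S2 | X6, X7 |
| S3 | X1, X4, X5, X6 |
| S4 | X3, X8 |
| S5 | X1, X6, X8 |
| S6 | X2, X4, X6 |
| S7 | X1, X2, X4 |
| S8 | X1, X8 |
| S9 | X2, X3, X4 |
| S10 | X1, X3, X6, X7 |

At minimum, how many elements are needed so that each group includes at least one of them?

Take H = {X2, X6, X8}. Each listed group contains at least one of these, so H is a hitting set of size 3.
The groups S2, S4, S7 are pairwise disjoint, so any hitting set needs a separate element for each — at least 3. Hence 3 is optimal.

3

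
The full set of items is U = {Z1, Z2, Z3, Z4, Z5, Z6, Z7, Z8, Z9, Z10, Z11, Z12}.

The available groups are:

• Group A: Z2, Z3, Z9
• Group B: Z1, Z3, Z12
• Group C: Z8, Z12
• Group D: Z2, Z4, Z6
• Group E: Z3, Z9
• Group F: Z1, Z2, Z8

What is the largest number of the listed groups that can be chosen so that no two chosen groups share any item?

3

C, D, E are pairwise disjoint (C={Z8,Z12}; D={Z2,Z4,Z6}; E={Z3,Z9}).
Every remaining group overlaps one of these, and no 4 of the listed groups are pairwise disjoint, so 3 is the maximum.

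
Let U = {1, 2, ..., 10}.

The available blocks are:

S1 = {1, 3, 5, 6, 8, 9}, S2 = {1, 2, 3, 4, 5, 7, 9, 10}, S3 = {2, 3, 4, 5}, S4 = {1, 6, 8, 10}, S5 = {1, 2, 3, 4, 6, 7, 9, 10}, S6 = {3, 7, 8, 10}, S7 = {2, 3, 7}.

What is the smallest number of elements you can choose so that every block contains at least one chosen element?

2

Take H = {3, 10}. Each listed block contains at least one of these, so H is a hitting set of size 2.
The blocks S3, S4 are pairwise disjoint, so any hitting set needs a separate element for each — at least 2. Hence 2 is optimal.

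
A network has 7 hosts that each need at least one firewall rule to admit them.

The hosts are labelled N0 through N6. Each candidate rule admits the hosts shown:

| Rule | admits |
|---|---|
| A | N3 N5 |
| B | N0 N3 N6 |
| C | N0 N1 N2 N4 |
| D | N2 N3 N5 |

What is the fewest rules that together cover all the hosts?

Take {A, B, C}. Their union is {N0, N1, N2, N3, N4, N5, N6}, which is all 7 hosts.
Only C contains N1, so C is forced; the remaining 3 hosts need at least 2 more rules (each remaining rule adds at most 2) — so at least 3 rules are needed, and 3 is optimal.

3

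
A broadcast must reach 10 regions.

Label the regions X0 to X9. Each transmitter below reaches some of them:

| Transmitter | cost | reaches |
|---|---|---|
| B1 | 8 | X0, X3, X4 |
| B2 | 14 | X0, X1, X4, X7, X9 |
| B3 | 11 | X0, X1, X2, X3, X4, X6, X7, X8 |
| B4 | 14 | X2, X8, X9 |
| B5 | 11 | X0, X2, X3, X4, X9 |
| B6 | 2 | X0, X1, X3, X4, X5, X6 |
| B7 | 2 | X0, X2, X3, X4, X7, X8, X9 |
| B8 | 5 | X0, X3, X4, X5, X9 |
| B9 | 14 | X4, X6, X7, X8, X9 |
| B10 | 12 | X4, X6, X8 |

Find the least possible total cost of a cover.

B6, B7 together cover every region (B6 ∪ B7 = {X0, X1, X2, X3, X4, X5, X6, X7, X8, X9}); total cost 2 + 2 = 4.
No covering selection has total cost below 4.

4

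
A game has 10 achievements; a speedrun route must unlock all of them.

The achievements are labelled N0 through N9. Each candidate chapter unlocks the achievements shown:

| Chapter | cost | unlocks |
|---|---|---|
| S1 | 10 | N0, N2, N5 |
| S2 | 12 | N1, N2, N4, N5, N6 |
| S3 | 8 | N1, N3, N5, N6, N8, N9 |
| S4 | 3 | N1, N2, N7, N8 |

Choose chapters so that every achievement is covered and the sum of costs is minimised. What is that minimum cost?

33

S1, S2, S3, S4 together cover every achievement (S1 ∪ S2 ∪ S3 ∪ S4 = {N0, N1, N2, N3, N4, N5, N6, N7, N8, N9}); total cost 10 + 12 + 8 + 3 = 33.
No covering selection has total cost below 33.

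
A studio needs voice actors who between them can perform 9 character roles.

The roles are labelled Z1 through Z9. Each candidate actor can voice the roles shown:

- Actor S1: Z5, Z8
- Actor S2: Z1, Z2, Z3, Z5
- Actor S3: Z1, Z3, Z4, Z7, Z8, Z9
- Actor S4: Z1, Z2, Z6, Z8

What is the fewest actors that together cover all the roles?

3

S1 and S3 and S4 together: S1 ∪ S3 ∪ S4 = {Z1, Z2, Z3, Z4, Z5, Z6, Z7, Z8, Z9} — every role is covered.
Only S3 contains Z4, so S3 is forced; the remaining 3 roles need at least 2 more actors (each remaining actor adds at most 2) — so at least 3 actors are needed, and 3 is optimal.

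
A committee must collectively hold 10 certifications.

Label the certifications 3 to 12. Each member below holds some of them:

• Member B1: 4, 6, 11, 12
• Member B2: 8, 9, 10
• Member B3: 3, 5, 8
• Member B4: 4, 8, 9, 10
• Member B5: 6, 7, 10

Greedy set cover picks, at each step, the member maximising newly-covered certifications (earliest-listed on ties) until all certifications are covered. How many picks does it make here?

4

Greedy: pick B1 (covers 4 new) → pick B2 (covers 3 new) → pick B3 (covers 2 new) → pick B5 (covers 1 new). Total picks: 4.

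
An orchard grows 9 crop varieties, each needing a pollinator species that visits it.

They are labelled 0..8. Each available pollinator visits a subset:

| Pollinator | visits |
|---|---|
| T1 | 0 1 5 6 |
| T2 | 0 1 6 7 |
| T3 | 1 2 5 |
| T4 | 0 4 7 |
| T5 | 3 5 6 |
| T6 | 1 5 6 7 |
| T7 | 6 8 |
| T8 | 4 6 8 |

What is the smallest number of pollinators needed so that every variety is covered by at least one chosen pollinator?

T2 and T3 and T5 and T8 together: T2 ∪ T3 ∪ T5 ∪ T8 = {0, 1, 2, 3, 4, 5, 6, 7, 8} — every variety is covered.
No 3 of the 8 pollinators cover everything (all 56 combinations miss at least one variety), so 4 is optimal.

4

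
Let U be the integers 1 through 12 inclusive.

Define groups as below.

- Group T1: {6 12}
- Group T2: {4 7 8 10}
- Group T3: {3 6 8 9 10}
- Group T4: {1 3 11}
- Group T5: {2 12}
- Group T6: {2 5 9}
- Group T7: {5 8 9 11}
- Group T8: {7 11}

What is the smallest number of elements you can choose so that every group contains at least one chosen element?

Take H = {2, 4, 6, 11}. Each listed group contains at least one of these, so H is a hitting set of size 4.
The groups T1, T2, T4, T6 are pairwise disjoint, so any hitting set needs a separate element for each — at least 4. Hence 4 is optimal.

4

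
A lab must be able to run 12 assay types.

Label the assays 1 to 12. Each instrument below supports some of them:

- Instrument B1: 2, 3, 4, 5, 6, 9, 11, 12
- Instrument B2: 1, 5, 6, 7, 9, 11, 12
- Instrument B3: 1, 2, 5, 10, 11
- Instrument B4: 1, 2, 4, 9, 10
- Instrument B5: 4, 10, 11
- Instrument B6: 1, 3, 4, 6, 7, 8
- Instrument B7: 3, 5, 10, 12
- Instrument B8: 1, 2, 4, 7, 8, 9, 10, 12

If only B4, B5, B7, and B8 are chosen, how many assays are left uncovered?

1

Union of B4, B5, B7, B8 = {1, 2, 3, 4, 5, 7, 8, 9, 10, 11, 12}.
Not covered: 6 — 1 assay.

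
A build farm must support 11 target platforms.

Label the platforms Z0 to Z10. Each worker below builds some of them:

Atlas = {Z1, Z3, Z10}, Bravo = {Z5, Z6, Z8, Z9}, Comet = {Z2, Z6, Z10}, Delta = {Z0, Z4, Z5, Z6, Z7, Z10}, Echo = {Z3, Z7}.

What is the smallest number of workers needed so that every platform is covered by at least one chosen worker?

4

Take {Atlas, Bravo, Comet, Delta}. Their union is {Z0, Z1, Z2, Z3, Z4, Z5, Z6, Z7, Z8, Z9, Z10}, which is all 11 platforms.
Only Delta contains Z0, so Delta is forced; the remaining 5 platforms need at least 3 more workers (each remaining worker adds at most 2) — so at least 4 workers are needed, and 4 is optimal.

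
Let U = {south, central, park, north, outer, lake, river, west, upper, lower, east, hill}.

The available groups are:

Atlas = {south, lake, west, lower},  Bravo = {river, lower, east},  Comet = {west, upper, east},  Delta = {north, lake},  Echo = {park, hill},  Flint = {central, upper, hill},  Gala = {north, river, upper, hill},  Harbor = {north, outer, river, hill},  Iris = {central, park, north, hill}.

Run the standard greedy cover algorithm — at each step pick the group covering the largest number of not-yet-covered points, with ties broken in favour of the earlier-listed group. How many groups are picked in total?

Greedy: pick Atlas (covers 4 new) → pick Gala (covers 4 new) → pick Iris (covers 2 new) → pick Bravo (covers 1 new) → pick Harbor (covers 1 new). Total picks: 5.
(The true minimum cover uses only 4 groups, so greedy is not optimal here.)

5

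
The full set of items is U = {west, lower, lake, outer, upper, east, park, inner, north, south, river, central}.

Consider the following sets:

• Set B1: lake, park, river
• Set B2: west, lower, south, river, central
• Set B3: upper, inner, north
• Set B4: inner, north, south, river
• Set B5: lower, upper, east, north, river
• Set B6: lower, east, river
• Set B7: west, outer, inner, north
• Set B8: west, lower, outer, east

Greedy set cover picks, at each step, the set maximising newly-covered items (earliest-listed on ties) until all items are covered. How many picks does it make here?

Greedy: pick B2 (covers 5 new) → pick B3 (covers 3 new) → pick B1 (covers 2 new) → pick B8 (covers 2 new). Total picks: 4.

4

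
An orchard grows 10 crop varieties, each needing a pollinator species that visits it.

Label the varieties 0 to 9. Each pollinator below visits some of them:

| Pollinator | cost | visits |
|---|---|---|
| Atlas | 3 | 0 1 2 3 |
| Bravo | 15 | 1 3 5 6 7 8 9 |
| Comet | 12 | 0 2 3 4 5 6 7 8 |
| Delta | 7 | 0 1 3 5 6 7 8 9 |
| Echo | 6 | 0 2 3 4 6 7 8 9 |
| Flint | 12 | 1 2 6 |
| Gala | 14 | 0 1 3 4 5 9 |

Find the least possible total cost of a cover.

Delta, Echo together cover every variety (Delta ∪ Echo = {0, 1, 2, 3, 4, 5, 6, 7, 8, 9}); total cost 7 + 6 = 13.
The greedy pick Atlas, Echo, Delta costs 16; no covering selection beats 13.

13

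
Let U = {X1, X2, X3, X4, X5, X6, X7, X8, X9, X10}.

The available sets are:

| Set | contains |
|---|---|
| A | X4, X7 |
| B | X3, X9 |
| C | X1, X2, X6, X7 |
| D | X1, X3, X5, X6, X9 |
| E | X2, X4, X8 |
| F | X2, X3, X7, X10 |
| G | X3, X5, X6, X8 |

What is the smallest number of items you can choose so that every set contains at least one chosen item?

H = {X7, X8, X9} meets every set (each contains at least one member of H), and |H| = 3.
No choice of 2 items meets every set, so 3 is the minimum.

3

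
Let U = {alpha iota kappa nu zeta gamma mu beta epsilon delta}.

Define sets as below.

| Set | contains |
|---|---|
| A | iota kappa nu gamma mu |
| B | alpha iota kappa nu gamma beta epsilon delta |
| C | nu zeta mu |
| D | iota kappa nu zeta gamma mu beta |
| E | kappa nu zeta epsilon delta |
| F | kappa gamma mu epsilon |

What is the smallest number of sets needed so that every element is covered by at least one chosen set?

Take {B, C}. Their union is {alpha, iota, kappa, nu, zeta, gamma, mu, beta, epsilon, delta}, which is all 10 elements.
No single set has all 10 elements (the largest, B, has 8), so 2 is optimal.

2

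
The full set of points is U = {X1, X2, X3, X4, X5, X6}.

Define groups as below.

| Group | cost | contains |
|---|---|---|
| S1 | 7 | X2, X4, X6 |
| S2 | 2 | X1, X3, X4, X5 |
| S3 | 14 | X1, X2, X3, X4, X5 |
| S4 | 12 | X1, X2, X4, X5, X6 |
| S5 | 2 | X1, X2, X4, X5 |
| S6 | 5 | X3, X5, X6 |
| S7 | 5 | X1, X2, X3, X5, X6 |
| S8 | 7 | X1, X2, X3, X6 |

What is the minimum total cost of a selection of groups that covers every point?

7

S5, S6 together cover every point (S5 ∪ S6 = {X1, X2, X3, X4, X5, X6}); total cost 2 + 5 = 7.
The greedy pick S2, S5, S6 costs 9; no covering selection beats 7.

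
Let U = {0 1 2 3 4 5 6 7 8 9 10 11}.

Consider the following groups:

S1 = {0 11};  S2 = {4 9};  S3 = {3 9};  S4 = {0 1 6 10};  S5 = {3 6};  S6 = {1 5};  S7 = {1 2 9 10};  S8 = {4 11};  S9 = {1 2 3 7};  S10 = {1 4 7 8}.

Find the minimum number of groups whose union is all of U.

S1 and S5 and S6 and S7 and S10 together: S1 ∪ S5 ∪ S6 ∪ S7 ∪ S10 = {0, 1, 2, 3, 4, 5, 6, 7, 8, 9, 10, 11} — every point is covered.
Only S6 contains 5, so S6 is forced; the remaining 10 points need at least 4 more groups (each remaining group adds at most 3) — so at least 5 groups are needed, and 5 is optimal.

5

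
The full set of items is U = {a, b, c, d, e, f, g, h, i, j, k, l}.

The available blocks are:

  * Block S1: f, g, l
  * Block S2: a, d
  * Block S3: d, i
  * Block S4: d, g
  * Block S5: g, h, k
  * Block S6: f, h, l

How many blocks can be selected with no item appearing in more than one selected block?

2

S2, S6 are pairwise disjoint (S2={a,d}; S6={f,h,l}).
Every remaining block overlaps one of these, and no 3 of the listed blocks are pairwise disjoint, so 2 is the maximum.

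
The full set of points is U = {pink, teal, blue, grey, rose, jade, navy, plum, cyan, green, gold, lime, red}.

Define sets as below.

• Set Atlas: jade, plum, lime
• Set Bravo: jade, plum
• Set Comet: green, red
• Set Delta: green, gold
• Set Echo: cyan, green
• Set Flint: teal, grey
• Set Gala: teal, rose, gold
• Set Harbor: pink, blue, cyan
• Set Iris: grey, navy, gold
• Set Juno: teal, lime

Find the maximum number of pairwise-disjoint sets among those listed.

5

Bravo, Comet, Harbor, Iris, Juno are pairwise disjoint (Bravo={jade,plum}; Comet={green,red}; Harbor={pink,blue,cyan}; Iris={grey,navy,gold}; Juno={teal,lime}).
Every remaining set overlaps one of these, and no 6 of the listed sets are pairwise disjoint, so 5 is the maximum.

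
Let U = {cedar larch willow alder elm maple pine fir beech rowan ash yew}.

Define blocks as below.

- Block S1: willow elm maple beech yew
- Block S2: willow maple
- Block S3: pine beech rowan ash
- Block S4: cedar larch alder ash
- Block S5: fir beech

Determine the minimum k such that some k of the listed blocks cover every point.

S1, S3, S4, and S5 cover everything between them: the union {cedar, larch, willow, alder, elm, maple, pine, fir, beech, rowan, ash, yew} is all of U.
Only S5 contains fir, so S5 is forced; the remaining 10 points need at least 3 more blocks (each remaining block adds at most 4) — so at least 4 blocks are needed, and 4 is optimal.

4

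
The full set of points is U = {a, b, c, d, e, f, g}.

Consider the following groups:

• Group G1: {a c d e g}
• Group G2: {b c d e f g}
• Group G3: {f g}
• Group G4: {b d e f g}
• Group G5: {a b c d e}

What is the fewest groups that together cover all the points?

2

G3 and G5 cover everything between them: the union {a, b, c, d, e, f, g} is all of U.
No single group has all 7 points (the largest, G2, has 6), so 2 is optimal.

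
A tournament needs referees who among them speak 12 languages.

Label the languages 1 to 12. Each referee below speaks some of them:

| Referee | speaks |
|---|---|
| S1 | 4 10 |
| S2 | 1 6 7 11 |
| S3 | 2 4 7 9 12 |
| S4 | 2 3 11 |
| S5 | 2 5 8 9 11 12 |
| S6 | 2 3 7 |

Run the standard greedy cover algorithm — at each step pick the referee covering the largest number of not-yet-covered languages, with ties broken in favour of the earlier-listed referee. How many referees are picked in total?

4

Greedy: pick S5 (covers 6 new) → pick S2 (covers 3 new) → pick S1 (covers 2 new) → pick S4 (covers 1 new). Total picks: 4.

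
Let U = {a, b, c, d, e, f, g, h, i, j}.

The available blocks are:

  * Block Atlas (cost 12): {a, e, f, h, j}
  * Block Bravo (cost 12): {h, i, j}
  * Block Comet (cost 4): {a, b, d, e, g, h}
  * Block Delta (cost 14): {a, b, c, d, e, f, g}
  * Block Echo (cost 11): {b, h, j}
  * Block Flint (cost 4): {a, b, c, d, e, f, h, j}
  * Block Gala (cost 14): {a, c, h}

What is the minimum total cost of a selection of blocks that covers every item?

Bravo, Comet, Flint together cover every item (Bravo ∪ Comet ∪ Flint = {a, b, c, d, e, f, g, h, i, j}); total cost 12 + 4 + 4 = 20.
No covering selection has total cost below 20.

20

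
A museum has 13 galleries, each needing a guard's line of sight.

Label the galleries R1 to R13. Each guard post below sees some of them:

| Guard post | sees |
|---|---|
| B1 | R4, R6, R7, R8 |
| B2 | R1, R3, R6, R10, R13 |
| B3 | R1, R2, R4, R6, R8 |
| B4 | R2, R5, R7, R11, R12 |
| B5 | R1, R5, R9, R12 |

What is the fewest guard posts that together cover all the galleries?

4

Take {B1, B2, B4, B5}. Their union is {R1, R2, R3, R4, R5, R6, R7, R8, R9, R10, R11, R12, R13}, which is all 13 galleries.
Only B5 contains R9, so B5 is forced; the remaining 9 galleries need at least 3 more guard posts (each remaining guard post adds at most 4) — so at least 4 guard posts are needed, and 4 is optimal.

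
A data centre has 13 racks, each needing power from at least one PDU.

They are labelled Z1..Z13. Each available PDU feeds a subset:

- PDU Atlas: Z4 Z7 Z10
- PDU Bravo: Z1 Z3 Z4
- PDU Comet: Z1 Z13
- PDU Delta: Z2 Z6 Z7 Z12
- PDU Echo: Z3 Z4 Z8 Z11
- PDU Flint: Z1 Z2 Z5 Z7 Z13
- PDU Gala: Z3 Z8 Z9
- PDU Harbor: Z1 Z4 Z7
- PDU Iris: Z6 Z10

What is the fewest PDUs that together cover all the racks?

5

Delta and Echo and Flint and Gala and Iris together: Delta ∪ Echo ∪ Flint ∪ Gala ∪ Iris = {Z1, Z2, Z3, Z4, Z5, Z6, Z7, Z8, Z9, Z10, Z11, Z12, Z13} — every rack is covered.
No 4 of the 9 PDUs cover everything (all 126 combinations miss at least one rack), so 5 is optimal.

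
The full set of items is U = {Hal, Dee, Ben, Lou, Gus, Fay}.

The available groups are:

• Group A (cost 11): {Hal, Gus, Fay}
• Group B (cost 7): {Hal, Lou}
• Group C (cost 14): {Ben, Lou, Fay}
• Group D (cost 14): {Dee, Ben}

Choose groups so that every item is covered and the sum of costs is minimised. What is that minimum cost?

32

A, B, D together cover every item (A ∪ B ∪ D = {Hal, Dee, Ben, Lou, Gus, Fay}); total cost 11 + 7 + 14 = 32.
No covering selection has total cost below 32.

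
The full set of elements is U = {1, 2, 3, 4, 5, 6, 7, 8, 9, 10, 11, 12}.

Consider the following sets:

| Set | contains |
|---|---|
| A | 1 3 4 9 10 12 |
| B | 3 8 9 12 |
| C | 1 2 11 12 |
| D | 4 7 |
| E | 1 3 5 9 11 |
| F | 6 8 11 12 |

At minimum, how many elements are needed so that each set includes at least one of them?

3

The 3 elements {1, 4, 12} hit every set.
No choice of 2 elements meets every set, so 3 is the minimum.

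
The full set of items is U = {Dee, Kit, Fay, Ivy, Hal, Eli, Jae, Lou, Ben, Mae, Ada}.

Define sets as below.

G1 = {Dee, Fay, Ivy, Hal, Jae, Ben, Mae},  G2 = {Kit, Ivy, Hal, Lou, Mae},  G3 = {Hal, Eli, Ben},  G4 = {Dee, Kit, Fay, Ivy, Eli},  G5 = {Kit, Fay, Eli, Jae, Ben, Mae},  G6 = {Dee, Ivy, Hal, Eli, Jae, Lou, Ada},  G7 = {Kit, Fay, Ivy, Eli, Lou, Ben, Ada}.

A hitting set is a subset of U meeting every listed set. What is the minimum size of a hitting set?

2

Take H = {Ivy, Eli}. Each listed set contains at least one of these, so H is a hitting set of size 2.
No single item lies in every set, so at least 2 are needed and 2 is optimal.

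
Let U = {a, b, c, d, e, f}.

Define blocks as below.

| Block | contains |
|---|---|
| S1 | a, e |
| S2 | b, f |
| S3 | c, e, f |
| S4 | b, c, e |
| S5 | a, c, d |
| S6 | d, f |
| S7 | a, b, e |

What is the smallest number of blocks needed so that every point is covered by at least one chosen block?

Take {S3, S4, S5}. Their union is {a, b, c, d, e, f}, which is all 6 points.
No 2 of the 7 blocks cover everything (all 21 combinations miss at least one point), so 3 is optimal.

3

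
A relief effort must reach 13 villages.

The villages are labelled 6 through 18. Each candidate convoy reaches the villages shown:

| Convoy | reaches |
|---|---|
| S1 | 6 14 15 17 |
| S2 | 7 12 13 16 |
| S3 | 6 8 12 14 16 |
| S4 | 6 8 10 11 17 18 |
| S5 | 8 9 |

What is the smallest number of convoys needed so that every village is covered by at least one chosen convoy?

4

Take {S1, S2, S4, S5}. Their union is {6, 7, 8, 9, 10, 11, 12, 13, 14, 15, 16, 17, 18}, which is all 13 villages.
Only S5 contains 9, so S5 is forced; the remaining 11 villages need at least 3 more convoys (each remaining convoy adds at most 5) — so at least 4 convoys are needed, and 4 is optimal.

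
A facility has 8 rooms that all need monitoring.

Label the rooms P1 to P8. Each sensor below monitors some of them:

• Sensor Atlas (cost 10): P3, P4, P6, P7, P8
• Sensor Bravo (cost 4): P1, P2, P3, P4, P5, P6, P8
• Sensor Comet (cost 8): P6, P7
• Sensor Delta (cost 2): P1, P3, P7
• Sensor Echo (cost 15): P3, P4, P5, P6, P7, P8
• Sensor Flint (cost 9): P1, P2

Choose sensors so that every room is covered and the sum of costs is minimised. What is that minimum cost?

Bravo, Delta together cover every room (Bravo ∪ Delta = {P1, P2, P3, P4, P5, P6, P7, P8}); total cost 4 + 2 = 6.
No covering selection has total cost below 6.

6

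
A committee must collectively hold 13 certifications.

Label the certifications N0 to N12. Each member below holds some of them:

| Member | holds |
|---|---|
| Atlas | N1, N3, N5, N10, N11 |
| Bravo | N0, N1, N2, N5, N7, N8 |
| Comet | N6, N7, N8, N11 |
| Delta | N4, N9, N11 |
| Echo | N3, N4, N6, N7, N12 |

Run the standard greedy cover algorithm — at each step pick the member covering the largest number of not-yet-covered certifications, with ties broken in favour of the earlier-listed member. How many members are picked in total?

4

Greedy: pick Bravo (covers 6 new) → pick Echo (covers 4 new) → pick Atlas (covers 2 new) → pick Delta (covers 1 new). Total picks: 4.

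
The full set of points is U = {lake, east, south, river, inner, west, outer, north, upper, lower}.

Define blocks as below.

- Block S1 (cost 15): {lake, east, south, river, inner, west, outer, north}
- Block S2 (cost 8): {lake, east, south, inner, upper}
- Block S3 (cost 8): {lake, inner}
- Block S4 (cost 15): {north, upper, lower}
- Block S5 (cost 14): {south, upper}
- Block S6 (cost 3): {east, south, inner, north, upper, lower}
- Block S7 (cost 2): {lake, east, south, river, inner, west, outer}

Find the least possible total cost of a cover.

S6, S7 together cover every point (S6 ∪ S7 = {lake, east, south, river, inner, west, outer, north, upper, lower}); total cost 3 + 2 = 5.
No covering selection has total cost below 5.

5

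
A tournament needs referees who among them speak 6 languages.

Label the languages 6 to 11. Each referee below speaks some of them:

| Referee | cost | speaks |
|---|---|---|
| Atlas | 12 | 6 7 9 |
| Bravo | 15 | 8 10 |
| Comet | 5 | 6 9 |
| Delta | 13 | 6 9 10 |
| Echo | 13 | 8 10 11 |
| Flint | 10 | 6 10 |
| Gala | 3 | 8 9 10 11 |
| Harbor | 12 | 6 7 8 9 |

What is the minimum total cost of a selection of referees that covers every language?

Atlas, Gala together cover every language (Atlas ∪ Gala = {6, 7, 8, 9, 10, 11}); total cost 12 + 3 = 15.
The greedy pick Gala, Comet, Atlas costs 20; no covering selection beats 15.

15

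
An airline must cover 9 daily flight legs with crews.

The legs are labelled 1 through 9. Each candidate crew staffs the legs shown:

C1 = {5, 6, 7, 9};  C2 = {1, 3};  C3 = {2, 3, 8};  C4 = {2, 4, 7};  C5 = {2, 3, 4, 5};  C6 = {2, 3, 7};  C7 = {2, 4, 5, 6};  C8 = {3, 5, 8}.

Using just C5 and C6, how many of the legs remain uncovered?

4

Union of C5, C6 = {2, 3, 4, 5, 7}.
Not covered: 1, 6, 8, 9 — 4 legs.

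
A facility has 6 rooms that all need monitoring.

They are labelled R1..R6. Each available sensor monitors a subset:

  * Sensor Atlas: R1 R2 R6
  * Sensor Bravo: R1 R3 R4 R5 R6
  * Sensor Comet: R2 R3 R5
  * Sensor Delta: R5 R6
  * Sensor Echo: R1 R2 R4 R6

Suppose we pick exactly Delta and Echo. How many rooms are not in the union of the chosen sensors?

1

Union of Delta, Echo = {R1, R2, R4, R5, R6}.
Not covered: R3 — 1 room.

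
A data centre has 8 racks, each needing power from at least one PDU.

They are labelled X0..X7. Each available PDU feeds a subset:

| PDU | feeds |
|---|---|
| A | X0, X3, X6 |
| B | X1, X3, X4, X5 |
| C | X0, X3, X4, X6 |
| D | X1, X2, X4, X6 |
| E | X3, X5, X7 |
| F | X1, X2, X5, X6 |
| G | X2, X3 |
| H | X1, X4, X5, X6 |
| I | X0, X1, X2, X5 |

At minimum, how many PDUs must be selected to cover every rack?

C and E and F together: C ∪ E ∪ F = {X0, X1, X2, X3, X4, X5, X6, X7} — every rack is covered.
Only E contains X7, so E is forced; the remaining 5 racks need at least 2 more PDUs (each remaining PDU adds at most 4) — so at least 3 PDUs are needed, and 3 is optimal.

3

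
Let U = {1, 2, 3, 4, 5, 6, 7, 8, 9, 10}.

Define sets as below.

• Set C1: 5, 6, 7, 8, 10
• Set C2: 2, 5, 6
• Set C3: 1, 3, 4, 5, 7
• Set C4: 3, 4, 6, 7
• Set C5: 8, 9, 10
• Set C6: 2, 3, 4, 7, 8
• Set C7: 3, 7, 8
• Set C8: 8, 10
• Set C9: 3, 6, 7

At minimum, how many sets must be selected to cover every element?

3

C2 and C3 and C5 together: C2 ∪ C3 ∪ C5 = {1, 2, 3, 4, 5, 6, 7, 8, 9, 10} — every element is covered.
Only C3 contains 1, so C3 is forced; the remaining 5 elements need at least 2 more sets (each remaining set adds at most 3) — so at least 3 sets are needed, and 3 is optimal.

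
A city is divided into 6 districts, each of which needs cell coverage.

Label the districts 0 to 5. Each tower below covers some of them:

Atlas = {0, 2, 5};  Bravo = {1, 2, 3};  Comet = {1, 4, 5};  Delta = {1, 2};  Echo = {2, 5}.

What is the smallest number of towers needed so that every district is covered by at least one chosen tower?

Atlas and Bravo and Comet together: Atlas ∪ Bravo ∪ Comet = {0, 1, 2, 3, 4, 5} — every district is covered.
Only Atlas contains 0, so Atlas is forced; the remaining 3 districts need at least 2 more towers (each remaining tower adds at most 2) — so at least 3 towers are needed, and 3 is optimal.

3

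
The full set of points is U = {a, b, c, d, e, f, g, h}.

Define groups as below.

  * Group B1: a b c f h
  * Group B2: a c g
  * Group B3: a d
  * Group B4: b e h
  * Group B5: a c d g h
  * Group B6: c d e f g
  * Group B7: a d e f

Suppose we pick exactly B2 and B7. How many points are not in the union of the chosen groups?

Union of B2, B7 = {a, c, d, e, f, g}.
Not covered: b, h — 2 points.

2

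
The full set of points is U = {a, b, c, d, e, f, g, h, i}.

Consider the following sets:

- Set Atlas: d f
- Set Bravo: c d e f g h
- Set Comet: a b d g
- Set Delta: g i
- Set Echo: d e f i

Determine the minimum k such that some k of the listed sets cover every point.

Bravo and Comet and Echo together: Bravo ∪ Comet ∪ Echo = {a, b, c, d, e, f, g, h, i} — every point is covered.
Only Comet contains a, so Comet is forced; the remaining 5 points need at least 2 more sets (each remaining set adds at most 4) — so at least 3 sets are needed, and 3 is optimal.

3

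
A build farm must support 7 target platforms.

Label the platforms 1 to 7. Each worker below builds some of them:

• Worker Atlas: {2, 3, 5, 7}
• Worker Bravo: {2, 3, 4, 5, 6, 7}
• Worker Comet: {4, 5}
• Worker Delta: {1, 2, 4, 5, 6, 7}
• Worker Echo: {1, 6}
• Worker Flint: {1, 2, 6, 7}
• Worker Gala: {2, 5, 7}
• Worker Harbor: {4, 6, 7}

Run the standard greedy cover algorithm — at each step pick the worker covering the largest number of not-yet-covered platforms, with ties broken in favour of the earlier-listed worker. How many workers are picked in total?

2

Greedy: pick Bravo (covers 6 new) → pick Delta (covers 1 new). Total picks: 2.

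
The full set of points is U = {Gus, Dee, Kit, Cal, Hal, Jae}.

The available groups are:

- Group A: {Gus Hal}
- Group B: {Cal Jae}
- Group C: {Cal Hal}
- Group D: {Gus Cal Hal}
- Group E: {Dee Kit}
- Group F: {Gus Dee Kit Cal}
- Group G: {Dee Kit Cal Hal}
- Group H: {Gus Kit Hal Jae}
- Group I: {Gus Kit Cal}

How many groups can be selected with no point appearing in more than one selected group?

A, B, E are pairwise disjoint (A={Gus,Hal}; B={Cal,Jae}; E={Dee,Kit}).
Every remaining group overlaps one of these, and no 4 of the listed groups are pairwise disjoint, so 3 is the maximum.

3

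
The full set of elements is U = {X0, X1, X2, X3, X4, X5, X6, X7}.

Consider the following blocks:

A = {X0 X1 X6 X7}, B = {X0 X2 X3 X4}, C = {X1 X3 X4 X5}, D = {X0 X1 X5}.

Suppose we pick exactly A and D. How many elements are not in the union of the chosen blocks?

Union of A, D = {X0, X1, X5, X6, X7}.
Not covered: X2, X3, X4 — 3 elements.

3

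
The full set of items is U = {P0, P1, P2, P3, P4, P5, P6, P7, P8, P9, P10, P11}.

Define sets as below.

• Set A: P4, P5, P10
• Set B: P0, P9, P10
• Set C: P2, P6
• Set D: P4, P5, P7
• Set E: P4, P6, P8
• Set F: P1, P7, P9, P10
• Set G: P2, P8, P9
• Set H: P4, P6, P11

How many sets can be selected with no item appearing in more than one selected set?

B, C, D are pairwise disjoint (B={P0,P9,P10}; C={P2,P6}; D={P4,P5,P7}).
Every remaining set overlaps one of these, and no 4 of the listed sets are pairwise disjoint, so 3 is the maximum.

3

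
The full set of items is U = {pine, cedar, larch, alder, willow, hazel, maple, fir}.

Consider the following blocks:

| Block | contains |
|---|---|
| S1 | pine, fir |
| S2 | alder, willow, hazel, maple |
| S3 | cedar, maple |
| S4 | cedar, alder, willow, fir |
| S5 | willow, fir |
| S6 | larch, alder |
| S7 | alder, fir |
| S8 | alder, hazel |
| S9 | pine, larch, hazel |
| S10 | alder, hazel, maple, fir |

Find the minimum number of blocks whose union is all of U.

3

S4, S9, and S10 cover everything between them: the union {pine, cedar, larch, alder, willow, hazel, maple, fir} is all of U.
No 2 of the 10 blocks cover everything (all 45 combinations miss at least one item), so 3 is optimal.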